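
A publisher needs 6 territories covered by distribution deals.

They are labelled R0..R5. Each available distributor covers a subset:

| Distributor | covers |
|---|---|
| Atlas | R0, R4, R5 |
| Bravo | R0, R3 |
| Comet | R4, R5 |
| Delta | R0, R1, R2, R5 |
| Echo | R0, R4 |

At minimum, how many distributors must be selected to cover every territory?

3

Take {Atlas, Bravo, Delta}. Their union is {R0, R1, R2, R3, R4, R5}, which is all 6 territories.
Only Delta contains R1, so Delta is forced; the remaining 2 territories need at least 2 more distributors (each remaining distributor adds at most 1) — so at least 3 distributors are needed, and 3 is optimal.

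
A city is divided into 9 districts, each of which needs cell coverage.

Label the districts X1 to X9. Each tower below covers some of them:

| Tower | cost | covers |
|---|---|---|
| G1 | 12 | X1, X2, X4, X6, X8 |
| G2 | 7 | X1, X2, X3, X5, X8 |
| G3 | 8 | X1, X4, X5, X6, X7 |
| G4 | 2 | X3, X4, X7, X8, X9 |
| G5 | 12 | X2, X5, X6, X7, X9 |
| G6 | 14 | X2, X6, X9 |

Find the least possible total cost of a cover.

17

G2, G3, G4 together cover every district (G2 ∪ G3 ∪ G4 = {X1, X2, X3, X4, X5, X6, X7, X8, X9}); total cost 7 + 8 + 2 = 17.
No covering selection has total cost below 17.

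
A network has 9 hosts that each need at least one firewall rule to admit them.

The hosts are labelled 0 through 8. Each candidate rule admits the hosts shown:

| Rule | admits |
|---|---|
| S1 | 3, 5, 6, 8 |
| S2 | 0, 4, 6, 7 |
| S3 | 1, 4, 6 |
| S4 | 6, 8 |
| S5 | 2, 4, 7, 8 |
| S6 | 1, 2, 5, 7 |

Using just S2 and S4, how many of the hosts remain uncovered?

Union of S2, S4 = {0, 4, 6, 7, 8}.
Not covered: 1, 2, 3, 5 — 4 hosts.

4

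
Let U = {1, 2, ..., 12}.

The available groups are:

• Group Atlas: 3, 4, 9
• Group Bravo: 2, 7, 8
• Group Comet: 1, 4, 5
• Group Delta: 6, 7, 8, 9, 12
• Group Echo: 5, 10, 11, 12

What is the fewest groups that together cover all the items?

5

Atlas and Bravo and Comet and Delta and Echo together: Atlas ∪ Bravo ∪ Comet ∪ Delta ∪ Echo = {1, 2, 3, 4, 5, 6, 7, 8, 9, 10, 11, 12} — every item is covered.
No 4 of the 5 groups cover everything (all 5 combinations miss at least one item), so 5 is optimal.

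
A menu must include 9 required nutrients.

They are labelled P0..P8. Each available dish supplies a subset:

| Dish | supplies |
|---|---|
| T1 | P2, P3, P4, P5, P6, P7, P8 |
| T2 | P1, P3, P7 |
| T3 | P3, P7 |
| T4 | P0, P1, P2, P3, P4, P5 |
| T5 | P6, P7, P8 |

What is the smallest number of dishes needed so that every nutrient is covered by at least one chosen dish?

Take {T1, T4}. Their union is {P0, P1, P2, P3, P4, P5, P6, P7, P8}, which is all 9 nutrients.
No single dish has all 9 nutrients (the largest, T1, has 7), so 2 is optimal.

2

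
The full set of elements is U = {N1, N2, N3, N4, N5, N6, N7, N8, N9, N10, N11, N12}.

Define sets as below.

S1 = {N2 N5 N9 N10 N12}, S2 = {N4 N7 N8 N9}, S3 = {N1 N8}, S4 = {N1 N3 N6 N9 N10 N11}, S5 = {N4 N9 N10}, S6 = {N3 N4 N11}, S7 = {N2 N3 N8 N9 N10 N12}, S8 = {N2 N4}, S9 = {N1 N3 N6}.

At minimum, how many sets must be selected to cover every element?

S1 and S2 and S4 together: S1 ∪ S2 ∪ S4 = {N1, N2, N3, N4, N5, N6, N7, N8, N9, N10, N11, N12} — every element is covered.
Only S1 contains N5, so S1 is forced; the remaining 7 elements need at least 2 more sets (each remaining set adds at most 4) — so at least 3 sets are needed, and 3 is optimal.

3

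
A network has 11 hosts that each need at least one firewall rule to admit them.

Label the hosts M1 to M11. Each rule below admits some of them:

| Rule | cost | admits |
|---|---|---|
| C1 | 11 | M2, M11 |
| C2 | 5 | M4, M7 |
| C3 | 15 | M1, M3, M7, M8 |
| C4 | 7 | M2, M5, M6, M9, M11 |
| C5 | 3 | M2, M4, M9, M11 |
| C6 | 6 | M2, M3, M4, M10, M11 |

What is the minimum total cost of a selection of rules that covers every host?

28

C3, C4, C6 together cover every host (C3 ∪ C4 ∪ C6 = {M1, M2, M3, M4, M5, M6, M7, M8, M9, M10, M11}); total cost 15 + 7 + 6 = 28.
The greedy pick C5, C6, C4, C2, C3 costs 36; no covering selection beats 28.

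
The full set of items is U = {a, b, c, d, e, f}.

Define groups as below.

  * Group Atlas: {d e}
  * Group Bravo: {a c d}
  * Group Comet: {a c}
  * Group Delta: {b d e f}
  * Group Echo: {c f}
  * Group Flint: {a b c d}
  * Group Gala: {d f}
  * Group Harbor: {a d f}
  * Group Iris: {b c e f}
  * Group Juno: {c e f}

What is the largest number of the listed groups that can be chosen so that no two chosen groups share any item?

2

Atlas, Comet are pairwise disjoint (Atlas={d,e}; Comet={a,c}).
Every remaining group overlaps one of these, and no 3 of the listed groups are pairwise disjoint, so 2 is the maximum.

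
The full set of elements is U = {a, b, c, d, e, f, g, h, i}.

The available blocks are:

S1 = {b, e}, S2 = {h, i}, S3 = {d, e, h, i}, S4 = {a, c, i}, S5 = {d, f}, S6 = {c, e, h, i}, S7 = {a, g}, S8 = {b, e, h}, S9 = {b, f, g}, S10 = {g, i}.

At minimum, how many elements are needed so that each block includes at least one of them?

T = {b, f, g, i} meets every block (each contains at least one member of T), and |T| = 4.
The blocks S1, S2, S5, S7 are pairwise disjoint, so any hitting set needs a separate element for each — at least 4. Hence 4 is optimal.

4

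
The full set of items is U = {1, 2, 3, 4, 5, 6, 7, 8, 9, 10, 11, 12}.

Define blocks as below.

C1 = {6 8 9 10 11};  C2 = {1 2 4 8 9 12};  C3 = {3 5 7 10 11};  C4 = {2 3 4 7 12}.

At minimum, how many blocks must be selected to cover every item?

3

C1 and C2 and C3 together: C1 ∪ C2 ∪ C3 = {1, 2, 3, 4, 5, 6, 7, 8, 9, 10, 11, 12} — every item is covered.
Only C2 contains 1, so C2 is forced; the remaining 6 items need at least 2 more blocks (each remaining block adds at most 5) — so at least 3 blocks are needed, and 3 is optimal.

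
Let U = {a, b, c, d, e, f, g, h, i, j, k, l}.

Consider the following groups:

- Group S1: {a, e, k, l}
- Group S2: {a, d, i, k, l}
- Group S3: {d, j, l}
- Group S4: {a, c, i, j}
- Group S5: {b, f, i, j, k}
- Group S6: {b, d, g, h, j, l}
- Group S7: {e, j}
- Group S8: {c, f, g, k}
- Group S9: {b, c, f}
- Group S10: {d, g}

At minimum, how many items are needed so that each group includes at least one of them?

T = {f, g, j, k} meets every group (each contains at least one member of T), and |T| = 4.
No choice of 3 items meets every group, so 4 is the minimum.

4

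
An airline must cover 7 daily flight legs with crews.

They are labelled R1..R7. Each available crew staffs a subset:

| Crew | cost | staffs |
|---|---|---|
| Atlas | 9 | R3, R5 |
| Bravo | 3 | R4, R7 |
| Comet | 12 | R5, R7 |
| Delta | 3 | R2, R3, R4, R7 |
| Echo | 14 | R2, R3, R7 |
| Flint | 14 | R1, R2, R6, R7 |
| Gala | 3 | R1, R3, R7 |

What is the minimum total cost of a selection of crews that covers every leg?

26

Atlas, Delta, Flint together cover every leg (Atlas ∪ Delta ∪ Flint = {R1, R2, R3, R4, R5, R6, R7}); total cost 9 + 3 + 14 = 26.
The greedy pick Delta, Gala, Atlas, Flint costs 29; no covering selection beats 26.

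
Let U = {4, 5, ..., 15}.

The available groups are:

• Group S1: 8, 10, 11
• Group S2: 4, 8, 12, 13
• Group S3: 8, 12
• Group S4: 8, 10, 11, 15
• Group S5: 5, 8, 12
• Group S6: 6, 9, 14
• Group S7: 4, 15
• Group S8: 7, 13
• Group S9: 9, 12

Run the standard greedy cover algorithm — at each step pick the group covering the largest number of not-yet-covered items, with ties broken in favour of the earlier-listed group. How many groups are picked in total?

Greedy: pick S2 (covers 4 new) → pick S4 (covers 3 new) → pick S6 (covers 3 new) → pick S5 (covers 1 new) → pick S8 (covers 1 new). Total picks: 5.

5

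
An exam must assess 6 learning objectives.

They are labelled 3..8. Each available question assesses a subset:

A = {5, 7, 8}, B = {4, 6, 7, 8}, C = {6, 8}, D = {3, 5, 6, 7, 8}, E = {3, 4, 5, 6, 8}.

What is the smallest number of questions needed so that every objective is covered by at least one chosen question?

2

Take {D, E}. Their union is {3, 4, 5, 6, 7, 8}, which is all 6 objectives.
No single question has all 6 objectives (the largest, D, has 5), so 2 is optimal.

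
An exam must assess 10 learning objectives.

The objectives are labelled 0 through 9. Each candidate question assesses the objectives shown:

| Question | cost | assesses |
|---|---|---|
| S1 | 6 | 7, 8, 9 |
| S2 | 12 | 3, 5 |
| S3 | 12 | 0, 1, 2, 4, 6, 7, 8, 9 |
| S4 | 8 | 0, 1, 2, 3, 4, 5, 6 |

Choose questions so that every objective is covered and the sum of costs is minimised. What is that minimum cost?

14

S1, S4 together cover every objective (S1 ∪ S4 = {0, 1, 2, 3, 4, 5, 6, 7, 8, 9}); total cost 6 + 8 = 14.
No covering selection has total cost below 14.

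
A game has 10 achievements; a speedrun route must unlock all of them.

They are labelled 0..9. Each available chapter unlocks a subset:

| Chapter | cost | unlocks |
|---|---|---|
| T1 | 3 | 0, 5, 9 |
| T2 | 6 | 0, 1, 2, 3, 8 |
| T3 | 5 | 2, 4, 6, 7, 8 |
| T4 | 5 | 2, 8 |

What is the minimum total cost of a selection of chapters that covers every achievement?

T1, T2, T3 together cover every achievement (T1 ∪ T2 ∪ T3 = {0, 1, 2, 3, 4, 5, 6, 7, 8, 9}); total cost 3 + 6 + 5 = 14.
No covering selection has total cost below 14.

14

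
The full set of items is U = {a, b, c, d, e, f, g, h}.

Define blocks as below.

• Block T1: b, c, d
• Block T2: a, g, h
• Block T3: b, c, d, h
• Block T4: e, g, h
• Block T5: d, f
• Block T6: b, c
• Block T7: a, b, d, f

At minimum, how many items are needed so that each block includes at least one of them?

3

T = {c, d, h} meets every block (each contains at least one member of T), and |T| = 3.
The blocks T2, T5, T6 are pairwise disjoint, so any hitting set needs a separate item for each — at least 3. Hence 3 is optimal.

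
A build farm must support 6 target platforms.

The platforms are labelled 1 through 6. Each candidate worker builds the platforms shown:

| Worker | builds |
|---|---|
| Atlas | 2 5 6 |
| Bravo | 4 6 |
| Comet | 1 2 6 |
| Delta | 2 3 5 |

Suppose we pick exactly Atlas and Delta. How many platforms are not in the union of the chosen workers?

Union of Atlas, Delta = {2, 3, 5, 6}.
Not covered: 1, 4 — 2 platforms.

2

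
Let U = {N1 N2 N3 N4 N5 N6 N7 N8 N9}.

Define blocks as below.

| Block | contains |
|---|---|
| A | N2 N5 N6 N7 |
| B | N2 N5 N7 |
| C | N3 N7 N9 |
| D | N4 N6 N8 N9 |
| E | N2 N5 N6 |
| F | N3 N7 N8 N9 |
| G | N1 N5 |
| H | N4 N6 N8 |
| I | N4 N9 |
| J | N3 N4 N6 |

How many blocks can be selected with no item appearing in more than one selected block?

3

C, G, H are pairwise disjoint (C={N3,N7,N9}; G={N1,N5}; H={N4,N6,N8}).
Every remaining block overlaps one of these, and no 4 of the listed blocks are pairwise disjoint, so 3 is the maximum.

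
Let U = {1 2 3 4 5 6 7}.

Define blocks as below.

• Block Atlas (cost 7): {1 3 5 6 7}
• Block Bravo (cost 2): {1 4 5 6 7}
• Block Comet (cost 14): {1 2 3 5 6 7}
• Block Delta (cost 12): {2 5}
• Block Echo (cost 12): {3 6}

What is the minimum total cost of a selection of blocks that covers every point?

Bravo, Comet together cover every point (Bravo ∪ Comet = {1, 2, 3, 4, 5, 6, 7}); total cost 2 + 14 = 16.
The greedy pick Bravo, Atlas, Delta costs 21; no covering selection beats 16.

16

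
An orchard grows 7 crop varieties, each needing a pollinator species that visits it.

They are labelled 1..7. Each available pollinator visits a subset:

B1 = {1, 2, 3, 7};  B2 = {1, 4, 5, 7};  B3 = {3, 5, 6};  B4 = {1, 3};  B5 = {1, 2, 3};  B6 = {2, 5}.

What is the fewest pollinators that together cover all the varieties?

3

B2 and B3 and B5 together: B2 ∪ B3 ∪ B5 = {1, 2, 3, 4, 5, 6, 7} — every variety is covered.
Only B2 contains 4, so B2 is forced; the remaining 3 varieties need at least 2 more pollinators (each remaining pollinator adds at most 2) — so at least 3 pollinators are needed, and 3 is optimal.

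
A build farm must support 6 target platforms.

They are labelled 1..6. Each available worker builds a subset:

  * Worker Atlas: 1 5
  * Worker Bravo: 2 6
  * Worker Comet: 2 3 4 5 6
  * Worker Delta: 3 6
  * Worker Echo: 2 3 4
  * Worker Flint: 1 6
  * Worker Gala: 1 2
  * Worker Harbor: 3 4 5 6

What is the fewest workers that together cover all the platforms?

Comet and Flint together: Comet ∪ Flint = {1, 2, 3, 4, 5, 6} — every platform is covered.
No single worker has all 6 platforms (the largest, Comet, has 5), so 2 is optimal.

2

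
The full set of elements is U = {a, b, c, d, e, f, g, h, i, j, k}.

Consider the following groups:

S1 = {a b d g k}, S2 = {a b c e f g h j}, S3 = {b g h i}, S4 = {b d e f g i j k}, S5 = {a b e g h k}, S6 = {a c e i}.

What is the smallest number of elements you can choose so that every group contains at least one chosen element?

2

T = {a, b} meets every group (each contains at least one member of T), and |T| = 2.
No single element lies in every group, so at least 2 are needed and 2 is optimal.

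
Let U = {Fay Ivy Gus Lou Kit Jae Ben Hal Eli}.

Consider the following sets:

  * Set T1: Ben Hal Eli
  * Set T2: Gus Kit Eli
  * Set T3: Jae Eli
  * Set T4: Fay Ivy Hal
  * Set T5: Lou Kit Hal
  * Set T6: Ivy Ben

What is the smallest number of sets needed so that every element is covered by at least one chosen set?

5

T1, T2, T3, T4, and T5 cover everything between them: the union {Fay, Ivy, Gus, Lou, Kit, Jae, Ben, Hal, Eli} is all of U.
No 4 of the 6 sets cover everything (all 15 combinations miss at least one element), so 5 is optimal.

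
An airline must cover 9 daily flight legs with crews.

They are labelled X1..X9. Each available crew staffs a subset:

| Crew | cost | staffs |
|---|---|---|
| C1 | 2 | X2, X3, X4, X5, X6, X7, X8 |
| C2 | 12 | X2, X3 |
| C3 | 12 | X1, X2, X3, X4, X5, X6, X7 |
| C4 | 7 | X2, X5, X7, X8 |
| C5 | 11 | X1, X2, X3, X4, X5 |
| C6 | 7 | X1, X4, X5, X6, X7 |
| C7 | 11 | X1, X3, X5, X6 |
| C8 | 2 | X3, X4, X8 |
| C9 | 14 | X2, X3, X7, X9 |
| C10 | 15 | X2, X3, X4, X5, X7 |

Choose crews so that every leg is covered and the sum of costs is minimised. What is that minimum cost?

23

C1, C6, C9 together cover every leg (C1 ∪ C6 ∪ C9 = {X1, X2, X3, X4, X5, X6, X7, X8, X9}); total cost 2 + 7 + 14 = 23.
No covering selection has total cost below 23.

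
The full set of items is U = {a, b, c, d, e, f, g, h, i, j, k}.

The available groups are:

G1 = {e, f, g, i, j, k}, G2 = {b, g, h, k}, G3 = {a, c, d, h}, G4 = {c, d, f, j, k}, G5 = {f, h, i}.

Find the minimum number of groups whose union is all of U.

Take {G1, G2, G3}. Their union is {a, b, c, d, e, f, g, h, i, j, k}, which is all 11 items.
Only G3 contains a, so G3 is forced; the remaining 7 items need at least 2 more groups (each remaining group adds at most 6) — so at least 3 groups are needed, and 3 is optimal.

3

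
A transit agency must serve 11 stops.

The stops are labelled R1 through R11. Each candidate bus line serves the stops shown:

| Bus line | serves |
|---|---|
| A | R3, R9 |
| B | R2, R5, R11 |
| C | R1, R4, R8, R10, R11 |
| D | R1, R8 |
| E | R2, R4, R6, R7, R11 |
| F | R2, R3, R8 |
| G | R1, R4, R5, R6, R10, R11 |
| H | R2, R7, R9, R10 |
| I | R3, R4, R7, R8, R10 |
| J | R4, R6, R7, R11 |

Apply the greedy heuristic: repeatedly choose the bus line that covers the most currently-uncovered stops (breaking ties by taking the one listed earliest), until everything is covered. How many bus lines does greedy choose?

3

Greedy: pick G (covers 6 new) → pick F (covers 3 new) → pick H (covers 2 new). Total picks: 3.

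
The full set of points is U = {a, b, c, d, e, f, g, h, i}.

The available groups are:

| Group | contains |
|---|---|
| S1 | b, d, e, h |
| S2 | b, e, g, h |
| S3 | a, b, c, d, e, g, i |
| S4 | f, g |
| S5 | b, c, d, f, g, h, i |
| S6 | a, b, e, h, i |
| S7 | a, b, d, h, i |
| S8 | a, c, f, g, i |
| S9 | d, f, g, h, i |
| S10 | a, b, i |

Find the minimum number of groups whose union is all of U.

S3 and S9 cover everything between them: the union {a, b, c, d, e, f, g, h, i} is all of U.
No single group has all 9 points (the largest, S3, has 7), so 2 is optimal.

2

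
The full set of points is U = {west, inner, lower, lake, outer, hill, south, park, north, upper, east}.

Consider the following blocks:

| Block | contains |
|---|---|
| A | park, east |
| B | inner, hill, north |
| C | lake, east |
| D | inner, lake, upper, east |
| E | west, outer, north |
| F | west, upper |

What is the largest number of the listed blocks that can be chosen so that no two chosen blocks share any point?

3

A, B, F are pairwise disjoint (A={park,east}; B={inner,hill,north}; F={west,upper}).
Every remaining block overlaps one of these, and no 4 of the listed blocks are pairwise disjoint, so 3 is the maximum.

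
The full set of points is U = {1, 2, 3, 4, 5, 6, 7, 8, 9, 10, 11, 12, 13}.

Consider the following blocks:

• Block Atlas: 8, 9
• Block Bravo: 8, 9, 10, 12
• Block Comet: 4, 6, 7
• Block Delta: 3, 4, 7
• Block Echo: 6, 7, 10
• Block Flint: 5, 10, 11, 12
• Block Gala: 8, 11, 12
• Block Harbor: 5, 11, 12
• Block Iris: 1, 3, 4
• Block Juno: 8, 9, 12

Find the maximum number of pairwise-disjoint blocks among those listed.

Atlas, Echo, Harbor, Iris are pairwise disjoint (Atlas={8,9}; Echo={6,7,10}; Harbor={5,11,12}; Iris={1,3,4}).
Every remaining block overlaps one of these, and no 5 of the listed blocks are pairwise disjoint, so 4 is the maximum.

4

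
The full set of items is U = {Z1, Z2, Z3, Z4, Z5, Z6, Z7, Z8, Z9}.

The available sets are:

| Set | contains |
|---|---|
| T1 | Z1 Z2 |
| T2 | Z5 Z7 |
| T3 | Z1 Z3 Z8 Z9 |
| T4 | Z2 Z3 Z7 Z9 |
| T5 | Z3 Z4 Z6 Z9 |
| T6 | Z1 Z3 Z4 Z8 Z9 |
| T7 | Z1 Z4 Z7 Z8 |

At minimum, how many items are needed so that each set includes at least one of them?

The 3 items {Z1, Z4, Z7} hit every set.
The sets T1, T2, T5 are pairwise disjoint, so any hitting set needs a separate item for each — at least 3. Hence 3 is optimal.

3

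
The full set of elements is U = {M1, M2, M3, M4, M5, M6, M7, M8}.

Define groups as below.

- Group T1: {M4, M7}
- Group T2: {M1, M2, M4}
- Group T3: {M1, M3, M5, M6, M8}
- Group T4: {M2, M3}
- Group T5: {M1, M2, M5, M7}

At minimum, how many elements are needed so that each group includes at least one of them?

3

The 3 elements {M2, M7, M8} hit every group.
No choice of 2 elements meets every group, so 3 is the minimum.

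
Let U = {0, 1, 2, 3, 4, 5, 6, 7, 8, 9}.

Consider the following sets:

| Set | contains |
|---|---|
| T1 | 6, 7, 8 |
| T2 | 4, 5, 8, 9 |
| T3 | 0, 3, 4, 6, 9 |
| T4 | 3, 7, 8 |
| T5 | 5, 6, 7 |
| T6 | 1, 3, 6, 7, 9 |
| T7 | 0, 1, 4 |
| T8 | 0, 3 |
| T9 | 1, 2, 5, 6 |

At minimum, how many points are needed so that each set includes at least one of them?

3

Take H = {0, 5, 7}. Each listed set contains at least one of these, so H is a hitting set of size 3.
No choice of 2 points meets every set, so 3 is the minimum.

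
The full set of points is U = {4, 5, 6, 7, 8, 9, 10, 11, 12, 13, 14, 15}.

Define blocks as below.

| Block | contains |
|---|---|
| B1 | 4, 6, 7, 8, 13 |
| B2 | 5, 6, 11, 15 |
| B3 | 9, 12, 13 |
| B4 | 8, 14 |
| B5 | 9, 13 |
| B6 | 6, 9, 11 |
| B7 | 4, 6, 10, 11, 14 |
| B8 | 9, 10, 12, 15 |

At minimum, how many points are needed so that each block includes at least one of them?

3

Take H = {6, 8, 9}. Each listed block contains at least one of these, so H is a hitting set of size 3.
The blocks B2, B3, B4 are pairwise disjoint, so any hitting set needs a separate point for each — at least 3. Hence 3 is optimal.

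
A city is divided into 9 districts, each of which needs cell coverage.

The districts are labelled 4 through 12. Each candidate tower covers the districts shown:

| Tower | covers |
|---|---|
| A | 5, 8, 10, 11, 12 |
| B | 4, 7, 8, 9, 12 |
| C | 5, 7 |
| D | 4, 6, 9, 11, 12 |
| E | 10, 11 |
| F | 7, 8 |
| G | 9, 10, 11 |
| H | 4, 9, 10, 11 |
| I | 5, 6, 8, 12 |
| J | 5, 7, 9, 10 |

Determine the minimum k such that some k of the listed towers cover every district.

A and C and D together: A ∪ C ∪ D = {4, 5, 6, 7, 8, 9, 10, 11, 12} — every district is covered.
No 2 of the 10 towers cover everything (all 45 combinations miss at least one district), so 3 is optimal.

3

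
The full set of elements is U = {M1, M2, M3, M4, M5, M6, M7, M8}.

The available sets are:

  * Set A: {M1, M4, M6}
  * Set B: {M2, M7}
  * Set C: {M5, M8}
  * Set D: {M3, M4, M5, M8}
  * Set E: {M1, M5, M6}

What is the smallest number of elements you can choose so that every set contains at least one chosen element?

3

Take H = {M2, M5, M6}. Each listed set contains at least one of these, so H is a hitting set of size 3.
The sets A, B, C are pairwise disjoint, so any hitting set needs a separate element for each — at least 3. Hence 3 is optimal.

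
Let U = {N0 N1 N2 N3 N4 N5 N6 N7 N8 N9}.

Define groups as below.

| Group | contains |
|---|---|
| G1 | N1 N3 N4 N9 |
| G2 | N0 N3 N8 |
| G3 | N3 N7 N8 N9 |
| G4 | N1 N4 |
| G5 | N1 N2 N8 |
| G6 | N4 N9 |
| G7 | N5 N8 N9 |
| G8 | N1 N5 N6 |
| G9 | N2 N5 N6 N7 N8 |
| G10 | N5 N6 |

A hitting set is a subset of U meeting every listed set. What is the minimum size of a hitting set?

3

The 3 items {N4, N6, N8} hit every group.
The groups G2, G6, G10 are pairwise disjoint, so any hitting set needs a separate item for each — at least 3. Hence 3 is optimal.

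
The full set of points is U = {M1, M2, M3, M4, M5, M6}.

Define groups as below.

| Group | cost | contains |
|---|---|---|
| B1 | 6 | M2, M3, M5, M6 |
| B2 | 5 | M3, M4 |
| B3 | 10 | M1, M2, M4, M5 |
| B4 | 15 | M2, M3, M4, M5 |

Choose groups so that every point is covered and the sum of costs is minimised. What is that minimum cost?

B1, B3 together cover every point (B1 ∪ B3 = {M1, M2, M3, M4, M5, M6}); total cost 6 + 10 = 16.
The greedy pick B1, B2, B3 costs 21; no covering selection beats 16.

16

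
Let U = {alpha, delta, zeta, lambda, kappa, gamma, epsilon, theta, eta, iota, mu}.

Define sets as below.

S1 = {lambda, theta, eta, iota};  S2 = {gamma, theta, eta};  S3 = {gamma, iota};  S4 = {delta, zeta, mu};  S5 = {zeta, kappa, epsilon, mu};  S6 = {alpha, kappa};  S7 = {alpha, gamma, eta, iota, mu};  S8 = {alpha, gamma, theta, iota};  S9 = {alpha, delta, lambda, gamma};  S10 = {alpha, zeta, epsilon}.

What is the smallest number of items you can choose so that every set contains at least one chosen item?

4

Take H = {alpha, zeta, gamma, iota}. Each listed set contains at least one of these, so H is a hitting set of size 4.
No choice of 3 items meets every set, so 4 is the minimum.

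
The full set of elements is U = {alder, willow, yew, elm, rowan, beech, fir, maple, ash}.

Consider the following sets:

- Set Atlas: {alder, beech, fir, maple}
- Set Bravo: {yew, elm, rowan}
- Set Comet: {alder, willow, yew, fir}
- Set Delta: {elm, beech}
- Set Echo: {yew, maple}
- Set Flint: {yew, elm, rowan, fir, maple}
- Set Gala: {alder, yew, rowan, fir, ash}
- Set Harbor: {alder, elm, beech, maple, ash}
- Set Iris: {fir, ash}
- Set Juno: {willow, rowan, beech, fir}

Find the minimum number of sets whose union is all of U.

Flint and Harbor and Juno together: Flint ∪ Harbor ∪ Juno = {alder, willow, yew, elm, rowan, beech, fir, maple, ash} — every element is covered.
No 2 of the 10 sets cover everything (all 45 combinations miss at least one element), so 3 is optimal.

3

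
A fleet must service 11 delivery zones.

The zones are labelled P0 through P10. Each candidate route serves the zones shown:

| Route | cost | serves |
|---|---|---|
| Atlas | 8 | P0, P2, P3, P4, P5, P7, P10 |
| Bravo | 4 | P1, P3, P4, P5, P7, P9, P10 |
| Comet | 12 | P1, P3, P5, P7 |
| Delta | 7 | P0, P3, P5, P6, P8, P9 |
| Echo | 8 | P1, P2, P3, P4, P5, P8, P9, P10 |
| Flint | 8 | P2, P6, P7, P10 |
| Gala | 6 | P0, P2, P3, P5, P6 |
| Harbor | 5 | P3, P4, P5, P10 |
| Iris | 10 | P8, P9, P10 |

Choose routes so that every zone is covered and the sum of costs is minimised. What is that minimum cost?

17

Bravo, Delta, Gala together cover every zone (Bravo ∪ Delta ∪ Gala = {P0, P1, P2, P3, P4, P5, P6, P7, P8, P9, P10}); total cost 4 + 7 + 6 = 17.
No covering selection has total cost below 17.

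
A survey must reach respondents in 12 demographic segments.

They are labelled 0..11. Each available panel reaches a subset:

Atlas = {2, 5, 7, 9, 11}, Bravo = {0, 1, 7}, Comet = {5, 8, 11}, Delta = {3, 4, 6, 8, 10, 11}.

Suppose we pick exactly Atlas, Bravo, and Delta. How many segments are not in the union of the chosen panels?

0

Union of Atlas, Bravo, Delta = {0, 1, 2, 3, 4, 5, 6, 7, 8, 9, 10, 11} — that's every segment, so 0 are uncovered.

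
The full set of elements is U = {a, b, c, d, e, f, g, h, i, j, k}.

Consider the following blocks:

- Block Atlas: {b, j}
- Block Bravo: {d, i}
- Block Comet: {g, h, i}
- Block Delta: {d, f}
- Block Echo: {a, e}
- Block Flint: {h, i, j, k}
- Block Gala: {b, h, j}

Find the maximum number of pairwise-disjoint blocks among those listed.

Atlas, Comet, Delta, Echo are pairwise disjoint (Atlas={b,j}; Comet={g,h,i}; Delta={d,f}; Echo={a,e}).
Every remaining block overlaps one of these, and no 5 of the listed blocks are pairwise disjoint, so 4 is the maximum.

4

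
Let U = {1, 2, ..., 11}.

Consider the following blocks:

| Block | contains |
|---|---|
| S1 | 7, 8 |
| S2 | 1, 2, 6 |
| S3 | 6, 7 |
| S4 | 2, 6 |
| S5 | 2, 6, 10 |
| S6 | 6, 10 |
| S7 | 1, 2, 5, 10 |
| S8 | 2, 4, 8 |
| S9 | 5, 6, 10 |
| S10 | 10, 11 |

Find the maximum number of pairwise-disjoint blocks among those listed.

3

S1, S4, S10 are pairwise disjoint (S1={7,8}; S4={2,6}; S10={10,11}).
Every remaining block overlaps one of these, and no 4 of the listed blocks are pairwise disjoint, so 3 is the maximum.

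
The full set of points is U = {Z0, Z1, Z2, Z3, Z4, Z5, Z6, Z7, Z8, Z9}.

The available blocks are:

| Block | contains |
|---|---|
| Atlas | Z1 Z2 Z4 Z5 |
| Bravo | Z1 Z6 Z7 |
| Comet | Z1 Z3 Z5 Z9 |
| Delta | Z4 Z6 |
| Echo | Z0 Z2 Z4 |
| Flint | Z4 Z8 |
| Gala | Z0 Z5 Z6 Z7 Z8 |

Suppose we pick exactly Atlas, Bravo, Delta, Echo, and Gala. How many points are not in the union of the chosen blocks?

2

Union of Atlas, Bravo, Delta, Echo, Gala = {Z0, Z1, Z2, Z4, Z5, Z6, Z7, Z8}.
Not covered: Z3, Z9 — 2 points.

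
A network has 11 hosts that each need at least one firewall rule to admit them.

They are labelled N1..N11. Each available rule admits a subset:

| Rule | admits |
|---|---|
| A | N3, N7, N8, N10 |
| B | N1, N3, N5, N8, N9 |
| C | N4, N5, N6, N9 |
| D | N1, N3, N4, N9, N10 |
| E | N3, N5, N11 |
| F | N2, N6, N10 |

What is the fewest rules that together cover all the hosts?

4

A and D and E and F together: A ∪ D ∪ E ∪ F = {N1, N2, N3, N4, N5, N6, N7, N8, N9, N10, N11} — every host is covered.
No 3 of the 6 rules cover everything (all 20 combinations miss at least one host), so 4 is optimal.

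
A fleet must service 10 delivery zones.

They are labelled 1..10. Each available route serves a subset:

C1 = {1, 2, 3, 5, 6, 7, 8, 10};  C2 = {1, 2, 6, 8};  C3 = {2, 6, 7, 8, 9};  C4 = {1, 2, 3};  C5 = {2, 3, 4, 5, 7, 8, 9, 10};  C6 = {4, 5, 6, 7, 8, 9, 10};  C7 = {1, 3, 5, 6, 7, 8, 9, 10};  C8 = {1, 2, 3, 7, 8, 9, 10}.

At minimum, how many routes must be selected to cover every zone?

2

Take {C1, C5}. Their union is {1, 2, 3, 4, 5, 6, 7, 8, 9, 10}, which is all 10 zones.
No single route has all 10 zones (the largest, C1, has 8), so 2 is optimal.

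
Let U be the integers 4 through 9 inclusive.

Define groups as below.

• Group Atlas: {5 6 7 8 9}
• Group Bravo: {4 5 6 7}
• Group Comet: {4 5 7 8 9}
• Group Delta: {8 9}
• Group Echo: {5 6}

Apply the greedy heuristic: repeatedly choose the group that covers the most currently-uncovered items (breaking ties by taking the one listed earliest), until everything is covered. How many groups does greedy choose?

2

Greedy: pick Atlas (covers 5 new) → pick Bravo (covers 1 new). Total picks: 2.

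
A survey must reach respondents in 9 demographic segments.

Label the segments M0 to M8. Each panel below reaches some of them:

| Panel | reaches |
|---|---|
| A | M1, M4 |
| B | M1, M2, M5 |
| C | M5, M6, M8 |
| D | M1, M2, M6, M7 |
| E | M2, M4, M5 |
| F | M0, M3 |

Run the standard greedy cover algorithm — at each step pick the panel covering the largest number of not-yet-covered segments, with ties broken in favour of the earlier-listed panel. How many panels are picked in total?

4

Greedy: pick D (covers 4 new) → pick C (covers 2 new) → pick F (covers 2 new) → pick A (covers 1 new). Total picks: 4.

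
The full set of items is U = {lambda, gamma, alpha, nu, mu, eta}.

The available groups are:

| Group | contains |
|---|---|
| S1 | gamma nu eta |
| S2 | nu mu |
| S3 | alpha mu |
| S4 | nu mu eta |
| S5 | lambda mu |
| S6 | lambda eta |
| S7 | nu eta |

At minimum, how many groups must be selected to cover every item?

S1, S3, and S5 cover everything between them: the union {lambda, gamma, alpha, nu, mu, eta} is all of U.
Only S1 contains gamma, so S1 is forced; the remaining 3 items need at least 2 more groups (each remaining group adds at most 2) — so at least 3 groups are needed, and 3 is optimal.

3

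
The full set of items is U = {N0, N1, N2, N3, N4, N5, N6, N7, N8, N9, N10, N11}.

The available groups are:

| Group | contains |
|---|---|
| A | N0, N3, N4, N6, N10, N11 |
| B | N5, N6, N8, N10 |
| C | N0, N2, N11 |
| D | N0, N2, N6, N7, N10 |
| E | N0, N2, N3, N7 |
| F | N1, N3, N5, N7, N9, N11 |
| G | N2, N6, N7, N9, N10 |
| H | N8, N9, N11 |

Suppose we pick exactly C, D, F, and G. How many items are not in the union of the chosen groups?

Union of C, D, F, G = {N0, N1, N2, N3, N5, N6, N7, N9, N10, N11}.
Not covered: N4, N8 — 2 items.

2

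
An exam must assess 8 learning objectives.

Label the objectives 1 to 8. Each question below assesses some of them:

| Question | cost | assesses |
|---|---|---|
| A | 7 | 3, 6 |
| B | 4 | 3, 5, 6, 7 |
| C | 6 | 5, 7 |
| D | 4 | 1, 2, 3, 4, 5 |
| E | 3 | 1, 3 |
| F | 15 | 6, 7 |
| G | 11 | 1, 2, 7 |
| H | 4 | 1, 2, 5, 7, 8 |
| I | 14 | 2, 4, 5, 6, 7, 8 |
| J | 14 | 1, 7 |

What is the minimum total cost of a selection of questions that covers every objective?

12

B, D, H together cover every objective (B ∪ D ∪ H = {1, 2, 3, 4, 5, 6, 7, 8}); total cost 4 + 4 + 4 = 12.
No covering selection has total cost below 12.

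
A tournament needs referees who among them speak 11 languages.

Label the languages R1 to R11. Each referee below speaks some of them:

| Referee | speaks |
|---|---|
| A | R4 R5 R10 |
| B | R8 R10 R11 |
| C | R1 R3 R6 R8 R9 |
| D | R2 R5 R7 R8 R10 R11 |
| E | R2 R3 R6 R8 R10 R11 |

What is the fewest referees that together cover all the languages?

3

A and C and D together: A ∪ C ∪ D = {R1, R2, R3, R4, R5, R6, R7, R8, R9, R10, R11} — every language is covered.
Only C contains R1, so C is forced; the remaining 6 languages need at least 2 more referees (each remaining referee adds at most 5) — so at least 3 referees are needed, and 3 is optimal.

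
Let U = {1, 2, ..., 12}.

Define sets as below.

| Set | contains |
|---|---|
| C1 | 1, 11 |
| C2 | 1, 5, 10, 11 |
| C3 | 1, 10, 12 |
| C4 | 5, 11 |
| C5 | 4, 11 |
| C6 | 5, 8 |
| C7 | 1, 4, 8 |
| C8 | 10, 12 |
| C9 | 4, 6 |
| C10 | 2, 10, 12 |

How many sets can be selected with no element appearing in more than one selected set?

C1, C6, C8, C9 are pairwise disjoint (C1={1,11}; C6={5,8}; C8={10,12}; C9={4,6}).
Every remaining set overlaps one of these, and no 5 of the listed sets are pairwise disjoint, so 4 is the maximum.

4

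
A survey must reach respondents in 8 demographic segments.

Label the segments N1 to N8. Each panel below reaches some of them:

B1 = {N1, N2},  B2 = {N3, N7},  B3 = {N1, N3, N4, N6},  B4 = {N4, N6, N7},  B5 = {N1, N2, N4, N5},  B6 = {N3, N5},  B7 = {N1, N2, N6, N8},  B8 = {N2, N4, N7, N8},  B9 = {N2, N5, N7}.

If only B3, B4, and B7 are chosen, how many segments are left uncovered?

Union of B3, B4, B7 = {N1, N2, N3, N4, N6, N7, N8}.
Not covered: N5 — 1 segment.

1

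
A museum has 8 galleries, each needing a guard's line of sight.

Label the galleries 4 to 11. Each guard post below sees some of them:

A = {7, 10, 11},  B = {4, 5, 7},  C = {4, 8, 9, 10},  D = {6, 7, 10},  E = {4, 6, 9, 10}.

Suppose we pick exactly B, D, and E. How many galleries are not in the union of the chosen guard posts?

Union of B, D, E = {4, 5, 6, 7, 9, 10}.
Not covered: 8, 11 — 2 galleries.

2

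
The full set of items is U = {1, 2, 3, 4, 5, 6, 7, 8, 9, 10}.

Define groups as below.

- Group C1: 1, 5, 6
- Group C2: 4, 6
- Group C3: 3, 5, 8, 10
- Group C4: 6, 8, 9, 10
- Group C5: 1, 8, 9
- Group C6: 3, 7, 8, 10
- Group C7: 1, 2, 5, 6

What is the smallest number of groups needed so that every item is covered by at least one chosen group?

4

Take {C2, C5, C6, C7}. Their union is {1, 2, 3, 4, 5, 6, 7, 8, 9, 10}, which is all 10 items.
No 3 of the 7 groups cover everything (all 35 combinations miss at least one item), so 4 is optimal.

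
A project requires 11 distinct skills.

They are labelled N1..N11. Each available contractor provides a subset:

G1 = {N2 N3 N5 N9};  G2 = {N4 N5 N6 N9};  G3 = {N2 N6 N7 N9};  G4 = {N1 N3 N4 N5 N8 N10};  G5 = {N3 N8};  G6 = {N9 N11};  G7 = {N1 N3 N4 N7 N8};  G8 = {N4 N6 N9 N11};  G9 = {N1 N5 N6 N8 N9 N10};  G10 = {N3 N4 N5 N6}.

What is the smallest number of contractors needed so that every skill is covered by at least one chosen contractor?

Take {G3, G4, G6}. Their union is {N1, N2, N3, N4, N5, N6, N7, N8, N9, N10, N11}, which is all 11 skills.
No 2 of the 10 contractors cover everything (all 45 combinations miss at least one skill), so 3 is optimal.

3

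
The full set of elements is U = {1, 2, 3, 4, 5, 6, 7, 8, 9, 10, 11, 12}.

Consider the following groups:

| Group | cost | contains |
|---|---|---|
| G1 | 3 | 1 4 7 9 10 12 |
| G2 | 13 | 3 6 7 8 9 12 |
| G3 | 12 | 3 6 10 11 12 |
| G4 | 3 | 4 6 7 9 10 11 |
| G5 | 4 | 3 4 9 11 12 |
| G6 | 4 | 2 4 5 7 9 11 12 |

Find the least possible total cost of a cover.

20

G1, G2, G6 together cover every element (G1 ∪ G2 ∪ G6 = {1, 2, 3, 4, 5, 6, 7, 8, 9, 10, 11, 12}); total cost 3 + 13 + 4 = 20.
The greedy pick G1, G6, G4, G5, G2 costs 27; no covering selection beats 20.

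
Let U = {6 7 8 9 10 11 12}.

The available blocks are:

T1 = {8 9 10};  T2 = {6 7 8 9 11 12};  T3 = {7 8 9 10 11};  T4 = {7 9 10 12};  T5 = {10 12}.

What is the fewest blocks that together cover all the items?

2

T2 and T4 together: T2 ∪ T4 = {6, 7, 8, 9, 10, 11, 12} — every item is covered.
No single block has all 7 items (the largest, T2, has 6), so 2 is optimal.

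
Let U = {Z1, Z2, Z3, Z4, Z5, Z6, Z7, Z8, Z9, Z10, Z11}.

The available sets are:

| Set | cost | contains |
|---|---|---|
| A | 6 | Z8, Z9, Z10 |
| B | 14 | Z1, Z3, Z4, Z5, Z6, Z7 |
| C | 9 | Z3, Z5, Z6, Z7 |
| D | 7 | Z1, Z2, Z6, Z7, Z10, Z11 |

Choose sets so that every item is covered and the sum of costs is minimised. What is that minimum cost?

A, B, D together cover every item (A ∪ B ∪ D = {Z1, Z2, Z3, Z4, Z5, Z6, Z7, Z8, Z9, Z10, Z11}); total cost 6 + 14 + 7 = 27.
The greedy pick D, A, C, B costs 36; no covering selection beats 27.

27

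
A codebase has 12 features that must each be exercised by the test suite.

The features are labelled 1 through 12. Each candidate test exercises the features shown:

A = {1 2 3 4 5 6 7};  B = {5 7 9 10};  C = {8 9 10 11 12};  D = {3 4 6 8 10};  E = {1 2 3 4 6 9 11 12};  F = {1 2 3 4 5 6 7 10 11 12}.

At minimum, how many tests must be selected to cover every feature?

C and F together: C ∪ F = {1, 2, 3, 4, 5, 6, 7, 8, 9, 10, 11, 12} — every feature is covered.
No single test has all 12 features (the largest, F, has 10), so 2 is optimal.

2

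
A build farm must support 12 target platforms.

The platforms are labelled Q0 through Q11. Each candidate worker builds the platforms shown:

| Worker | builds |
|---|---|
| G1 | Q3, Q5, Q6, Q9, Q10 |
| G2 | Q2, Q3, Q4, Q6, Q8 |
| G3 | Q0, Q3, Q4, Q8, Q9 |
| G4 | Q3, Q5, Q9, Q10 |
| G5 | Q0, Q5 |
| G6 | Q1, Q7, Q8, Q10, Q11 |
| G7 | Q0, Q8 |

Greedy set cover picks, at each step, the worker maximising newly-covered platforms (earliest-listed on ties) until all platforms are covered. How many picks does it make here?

Greedy: pick G1 (covers 5 new) → pick G6 (covers 4 new) → pick G2 (covers 2 new) → pick G3 (covers 1 new). Total picks: 4.

4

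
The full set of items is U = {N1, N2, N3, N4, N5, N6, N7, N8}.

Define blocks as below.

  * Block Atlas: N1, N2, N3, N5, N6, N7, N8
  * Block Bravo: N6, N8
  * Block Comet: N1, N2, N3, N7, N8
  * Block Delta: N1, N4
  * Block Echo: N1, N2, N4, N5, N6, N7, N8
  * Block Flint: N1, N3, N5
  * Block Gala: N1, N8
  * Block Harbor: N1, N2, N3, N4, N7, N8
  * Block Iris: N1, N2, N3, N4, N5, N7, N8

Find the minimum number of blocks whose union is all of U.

2

Echo and Harbor cover everything between them: the union {N1, N2, N3, N4, N5, N6, N7, N8} is all of U.
No single block has all 8 items (the largest, Atlas, has 7), so 2 is optimal.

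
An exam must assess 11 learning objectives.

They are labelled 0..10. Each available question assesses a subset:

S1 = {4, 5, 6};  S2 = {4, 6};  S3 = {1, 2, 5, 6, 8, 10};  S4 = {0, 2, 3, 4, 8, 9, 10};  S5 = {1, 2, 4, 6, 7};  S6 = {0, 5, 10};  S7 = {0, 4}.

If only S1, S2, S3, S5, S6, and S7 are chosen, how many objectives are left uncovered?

2

Union of S1, S2, S3, S5, S6, S7 = {0, 1, 2, 4, 5, 6, 7, 8, 10}.
Not covered: 3, 9 — 2 objectives.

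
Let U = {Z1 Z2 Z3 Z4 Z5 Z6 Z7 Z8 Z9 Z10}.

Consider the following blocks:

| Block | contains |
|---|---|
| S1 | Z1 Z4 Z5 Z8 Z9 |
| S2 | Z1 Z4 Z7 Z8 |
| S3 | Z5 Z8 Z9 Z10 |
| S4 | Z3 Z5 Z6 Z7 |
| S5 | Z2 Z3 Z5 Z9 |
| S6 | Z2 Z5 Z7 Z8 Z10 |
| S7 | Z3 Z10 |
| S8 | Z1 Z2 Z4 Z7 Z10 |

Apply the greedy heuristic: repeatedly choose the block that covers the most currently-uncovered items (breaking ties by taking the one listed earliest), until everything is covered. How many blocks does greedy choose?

Greedy: pick S1 (covers 5 new) → pick S4 (covers 3 new) → pick S6 (covers 2 new). Total picks: 3.

3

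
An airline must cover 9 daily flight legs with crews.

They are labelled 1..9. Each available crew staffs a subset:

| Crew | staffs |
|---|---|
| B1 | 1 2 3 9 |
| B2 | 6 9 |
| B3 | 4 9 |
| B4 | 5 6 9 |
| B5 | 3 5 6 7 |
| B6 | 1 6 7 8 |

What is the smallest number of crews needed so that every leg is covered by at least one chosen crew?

Take {B1, B3, B5, B6}. Their union is {1, 2, 3, 4, 5, 6, 7, 8, 9}, which is all 9 legs.
No 3 of the 6 crews cover everything (all 20 combinations miss at least one leg), so 4 is optimal.

4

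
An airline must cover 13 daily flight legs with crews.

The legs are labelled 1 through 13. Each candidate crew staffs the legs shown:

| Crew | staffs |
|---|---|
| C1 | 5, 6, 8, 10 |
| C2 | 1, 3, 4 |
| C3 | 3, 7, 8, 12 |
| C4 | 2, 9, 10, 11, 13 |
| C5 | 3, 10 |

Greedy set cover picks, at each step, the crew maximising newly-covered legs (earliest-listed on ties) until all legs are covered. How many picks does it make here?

Greedy: pick C4 (covers 5 new) → pick C3 (covers 4 new) → pick C1 (covers 2 new) → pick C2 (covers 2 new). Total picks: 4.

4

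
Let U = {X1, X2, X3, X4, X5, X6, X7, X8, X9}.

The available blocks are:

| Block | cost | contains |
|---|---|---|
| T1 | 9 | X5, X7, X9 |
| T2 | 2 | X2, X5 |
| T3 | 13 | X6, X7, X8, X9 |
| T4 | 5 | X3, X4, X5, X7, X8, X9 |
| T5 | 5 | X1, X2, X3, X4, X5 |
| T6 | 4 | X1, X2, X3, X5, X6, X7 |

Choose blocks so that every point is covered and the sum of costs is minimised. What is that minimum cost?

9

T4, T6 together cover every point (T4 ∪ T6 = {X1, X2, X3, X4, X5, X6, X7, X8, X9}); total cost 5 + 4 = 9.
No covering selection has total cost below 9.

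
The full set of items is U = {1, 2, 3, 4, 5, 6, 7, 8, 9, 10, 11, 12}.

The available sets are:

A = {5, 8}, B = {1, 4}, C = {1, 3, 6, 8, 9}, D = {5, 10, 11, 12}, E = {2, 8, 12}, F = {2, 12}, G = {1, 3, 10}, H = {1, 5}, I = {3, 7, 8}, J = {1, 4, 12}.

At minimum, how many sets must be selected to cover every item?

5

C and D and F and I and J together: C ∪ D ∪ F ∪ I ∪ J = {1, 2, 3, 4, 5, 6, 7, 8, 9, 10, 11, 12} — every item is covered.
No 4 of the 10 sets cover everything (all 210 combinations miss at least one item), so 5 is optimal.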